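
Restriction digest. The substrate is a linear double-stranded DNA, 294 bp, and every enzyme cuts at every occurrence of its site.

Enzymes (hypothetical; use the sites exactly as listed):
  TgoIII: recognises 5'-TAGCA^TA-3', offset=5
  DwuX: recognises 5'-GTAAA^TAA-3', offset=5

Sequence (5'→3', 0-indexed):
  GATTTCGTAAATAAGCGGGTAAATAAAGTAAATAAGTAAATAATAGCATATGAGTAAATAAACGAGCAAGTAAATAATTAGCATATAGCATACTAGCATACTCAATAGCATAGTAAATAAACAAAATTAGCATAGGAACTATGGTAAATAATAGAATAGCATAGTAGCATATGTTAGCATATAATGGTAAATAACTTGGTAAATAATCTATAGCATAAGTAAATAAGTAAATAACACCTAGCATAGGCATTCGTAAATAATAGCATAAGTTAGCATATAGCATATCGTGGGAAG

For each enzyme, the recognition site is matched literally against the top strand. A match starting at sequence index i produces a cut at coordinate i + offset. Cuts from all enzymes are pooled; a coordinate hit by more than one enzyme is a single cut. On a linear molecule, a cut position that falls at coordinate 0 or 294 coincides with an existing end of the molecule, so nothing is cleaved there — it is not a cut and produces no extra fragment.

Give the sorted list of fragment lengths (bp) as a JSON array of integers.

[7,7,7,8,8,8,8,8,8,8,9,9,10,10,10,11,12,12,12,12,12,12,12,13,14,15,16,16]

Scan for sites:
  TgoIII TAGCATA/5: at [43, 78, 85, 93, 105, 127, 156, 164, 174, 210, 238, 260, 270, 277] ⇒ [48, 83, 90, 98, 110, 132, 161, 169, 179, 215, 243, 265, 275, 282]
  DwuX GTAAATAA/5: at [6, 18, 27, 35, 53, 69, 112, 143, 186, 198, 218, 226, 252] ⇒ [11, 23, 32, 40, 58, 74, 117, 148, 191, 203, 223, 231, 257]

All cut coordinates (distinct, sorted): [11, 23, 32, 40, 48, 58, 74, 83, 90, 98, 110, 117, 132, 148, 161, 169, 179, 191, 203, 215, 223, 231, 243, 257, 265, 275, 282]

Fragments:
  [0,11): 11 bp
  [11,23): 12 bp
  [23,32): 9 bp
  [32,40): 8 bp
  [40,48): 8 bp
  [48,58): 10 bp
  [58,74): 16 bp
  [74,83): 9 bp
  [83,90): 7 bp
  [90,98): 8 bp
  [98,110): 12 bp
  [110,117): 7 bp
  [117,132): 15 bp
  [132,148): 16 bp
  [148,161): 13 bp
  [161,169): 8 bp
  [169,179): 10 bp
  [179,191): 12 bp
  [191,203): 12 bp
  [203,215): 12 bp
  [215,223): 8 bp
  [223,231): 8 bp
  [231,243): 12 bp
  [243,257): 14 bp
  [257,265): 8 bp
  [265,275): 10 bp
  [275,282): 7 bp
  [282,294): 12 bp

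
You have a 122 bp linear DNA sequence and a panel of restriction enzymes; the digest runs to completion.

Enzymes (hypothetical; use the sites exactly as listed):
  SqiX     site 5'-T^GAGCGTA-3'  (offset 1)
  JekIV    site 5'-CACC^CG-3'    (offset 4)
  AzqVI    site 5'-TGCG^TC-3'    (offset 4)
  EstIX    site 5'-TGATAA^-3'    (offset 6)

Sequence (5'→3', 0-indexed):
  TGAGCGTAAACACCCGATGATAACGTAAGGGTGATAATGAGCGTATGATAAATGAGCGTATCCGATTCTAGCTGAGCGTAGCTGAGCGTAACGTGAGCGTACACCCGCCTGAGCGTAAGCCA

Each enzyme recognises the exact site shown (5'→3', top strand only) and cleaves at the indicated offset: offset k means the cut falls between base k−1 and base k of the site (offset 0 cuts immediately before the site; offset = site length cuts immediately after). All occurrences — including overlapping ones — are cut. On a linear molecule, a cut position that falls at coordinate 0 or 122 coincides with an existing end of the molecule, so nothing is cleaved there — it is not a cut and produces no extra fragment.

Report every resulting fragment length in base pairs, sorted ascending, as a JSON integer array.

Scan for sites:
  SqiX TGAGCGTA/1: at [0, 37, 52, 72, 82, 93, 109] ⇒ [1, 38, 53, 73, 83, 94, 110]
  JekIV CACCCG/4: at [10, 101] ⇒ [14, 105]
  AzqVI (TGCGTC, off=4): no sites
  EstIX TGATAA/6: at [17, 31, 45] ⇒ [23, 37, 51]

All cut coordinates (distinct, sorted): [1, 14, 23, 37, 38, 51, 53, 73, 83, 94, 105, 110]

Fragment lengths:
  [0,1): 1 bp
  [1,14): 13 bp
  [14,23): 9 bp
  [23,37): 14 bp
  [37,38): 1 bp
  [38,51): 13 bp
  [51,53): 2 bp
  [53,73): 20 bp
  [73,83): 10 bp
  [83,94): 11 bp
  [94,105): 11 bp
  [105,110): 5 bp
  [110,122): 12 bp

[1,1,2,5,9,10,11,11,12,13,13,14,20]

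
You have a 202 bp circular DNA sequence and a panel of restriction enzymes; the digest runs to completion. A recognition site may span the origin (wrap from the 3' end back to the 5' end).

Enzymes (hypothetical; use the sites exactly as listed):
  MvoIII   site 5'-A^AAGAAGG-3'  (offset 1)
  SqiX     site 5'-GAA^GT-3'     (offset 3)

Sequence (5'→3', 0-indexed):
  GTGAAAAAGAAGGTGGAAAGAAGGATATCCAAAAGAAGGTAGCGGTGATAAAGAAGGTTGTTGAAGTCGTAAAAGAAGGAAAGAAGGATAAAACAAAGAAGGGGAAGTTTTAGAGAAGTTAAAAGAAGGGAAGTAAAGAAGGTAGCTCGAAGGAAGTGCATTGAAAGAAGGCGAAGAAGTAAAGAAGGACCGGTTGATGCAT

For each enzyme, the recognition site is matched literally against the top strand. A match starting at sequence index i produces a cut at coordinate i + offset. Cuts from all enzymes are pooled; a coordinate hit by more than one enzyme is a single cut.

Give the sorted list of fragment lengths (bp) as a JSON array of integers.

[3,3,5,7,8,9,10,11,11,11,14,15,15,15,18,20,27]

Scan for sites:
  MvoIII AAAGAAGG/1: at [5, 16, 31, 49, 71, 79, 94, 121, 134, 163, 180] ⇒ [6, 17, 32, 50, 72, 80, 95, 122, 135, 164, 181]
  SqiX GAAGT/3: at [62, 103, 114, 129, 152, 175] ⇒ [65, 106, 117, 132, 155, 178]

Pooled cuts: [6, 17, 32, 50, 65, 72, 80, 95, 106, 117, 122, 132, 135, 155, 164, 178, 181]

Fragment lengths:
  6→17: 11 bp
  17→32: 15 bp
  32→50: 18 bp
  50→65: 15 bp
  65→72: 7 bp
  72→80: 8 bp
  80→95: 15 bp
  95→106: 11 bp
  106→117: 11 bp
  117→122: 5 bp
  122→132: 10 bp
  132→135: 3 bp
  135→155: 20 bp
  155→164: 9 bp
  164→178: 14 bp
  178→181: 3 bp
  181→6 (wrap): 202-181+6 = 27 bp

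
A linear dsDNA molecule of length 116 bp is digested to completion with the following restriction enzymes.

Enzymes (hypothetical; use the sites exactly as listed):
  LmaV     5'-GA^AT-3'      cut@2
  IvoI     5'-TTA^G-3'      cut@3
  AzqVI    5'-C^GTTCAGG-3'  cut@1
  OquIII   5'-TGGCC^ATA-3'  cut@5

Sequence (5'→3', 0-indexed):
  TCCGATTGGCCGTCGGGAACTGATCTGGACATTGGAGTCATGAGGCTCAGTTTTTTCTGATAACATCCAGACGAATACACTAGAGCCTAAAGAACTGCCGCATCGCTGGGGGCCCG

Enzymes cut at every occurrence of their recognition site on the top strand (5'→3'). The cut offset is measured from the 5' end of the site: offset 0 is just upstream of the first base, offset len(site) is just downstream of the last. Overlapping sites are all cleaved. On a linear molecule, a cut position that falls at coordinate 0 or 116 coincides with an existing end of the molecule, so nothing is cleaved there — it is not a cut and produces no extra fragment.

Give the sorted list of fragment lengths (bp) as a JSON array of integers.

Per-enzyme occurrences:
  LmaV GAAT/2: at [72] ⇒ [74]
  IvoI (TTAG, off=3): no sites
  AzqVI (CGTTCAGG, off=1): no sites
  OquIII (TGGCCATA, off=5): no sites

All cut coordinates (distinct, sorted): [74]

Fragment lengths:
  [0,74): 74 bp
  [74,116): 42 bp

[42,74]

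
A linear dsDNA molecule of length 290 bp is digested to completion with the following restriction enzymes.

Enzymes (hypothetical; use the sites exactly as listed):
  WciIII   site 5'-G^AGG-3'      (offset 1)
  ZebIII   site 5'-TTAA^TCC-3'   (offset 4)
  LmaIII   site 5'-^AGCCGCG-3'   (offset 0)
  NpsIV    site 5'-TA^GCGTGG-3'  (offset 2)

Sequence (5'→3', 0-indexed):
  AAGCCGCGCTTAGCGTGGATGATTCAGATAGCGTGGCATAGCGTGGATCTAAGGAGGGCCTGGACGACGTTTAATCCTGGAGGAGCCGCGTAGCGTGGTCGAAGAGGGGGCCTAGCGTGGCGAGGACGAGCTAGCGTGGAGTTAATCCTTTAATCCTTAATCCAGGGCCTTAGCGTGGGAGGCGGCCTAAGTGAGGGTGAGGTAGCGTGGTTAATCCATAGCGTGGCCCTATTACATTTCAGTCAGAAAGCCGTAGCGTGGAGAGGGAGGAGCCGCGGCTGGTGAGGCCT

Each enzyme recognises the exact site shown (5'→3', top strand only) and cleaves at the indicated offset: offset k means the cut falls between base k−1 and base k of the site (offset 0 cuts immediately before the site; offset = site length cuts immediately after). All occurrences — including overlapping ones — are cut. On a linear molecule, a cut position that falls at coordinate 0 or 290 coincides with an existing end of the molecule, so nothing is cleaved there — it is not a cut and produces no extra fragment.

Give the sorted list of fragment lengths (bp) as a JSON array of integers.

Scan for sites:
  WciIII GAGG/1: at [53, 79, 103, 121, 178, 192, 198, 262, 266, 283] ⇒ [54, 80, 104, 122, 179, 193, 199, 263, 267, 284]
  ZebIII TTAATCC/4: at [70, 141, 149, 156, 210] ⇒ [74, 145, 153, 160, 214]
  LmaIII AGCCGCG/0: at [1, 83, 270] ⇒ [1, 83, 270]
  NpsIV TAGCGTGG/2: at [10, 28, 38, 90, 112, 131, 170, 202, 218, 253] ⇒ [12, 30, 40, 92, 114, 133, 172, 204, 220, 255]

All cut coordinates (distinct, sorted): [1, 12, 30, 40, 54, 74, 80, 83, 92, 104, 114, 122, 133, 145, 153, 160, 172, 179, 193, 199, 204, 214, 220, 255, 263, 267, 270, 284]

Fragments:
  [0,1): 1 bp
  [1,12): 11 bp
  [12,30): 18 bp
  [30,40): 10 bp
  [40,54): 14 bp
  [54,74): 20 bp
  [74,80): 6 bp
  [80,83): 3 bp
  [83,92): 9 bp
  [92,104): 12 bp
  [104,114): 10 bp
  [114,122): 8 bp
  [122,133): 11 bp
  [133,145): 12 bp
  [145,153): 8 bp
  [153,160): 7 bp
  [160,172): 12 bp
  [172,179): 7 bp
  [179,193): 14 bp
  [193,199): 6 bp
  [199,204): 5 bp
  [204,214): 10 bp
  [214,220): 6 bp
  [220,255): 35 bp
  [255,263): 8 bp
  [263,267): 4 bp
  [267,270): 3 bp
  [270,284): 14 bp
  [284,290): 6 bp

[1,3,3,4,5,6,6,6,6,7,7,8,8,8,9,10,10,10,11,11,12,12,12,14,14,14,18,20,35]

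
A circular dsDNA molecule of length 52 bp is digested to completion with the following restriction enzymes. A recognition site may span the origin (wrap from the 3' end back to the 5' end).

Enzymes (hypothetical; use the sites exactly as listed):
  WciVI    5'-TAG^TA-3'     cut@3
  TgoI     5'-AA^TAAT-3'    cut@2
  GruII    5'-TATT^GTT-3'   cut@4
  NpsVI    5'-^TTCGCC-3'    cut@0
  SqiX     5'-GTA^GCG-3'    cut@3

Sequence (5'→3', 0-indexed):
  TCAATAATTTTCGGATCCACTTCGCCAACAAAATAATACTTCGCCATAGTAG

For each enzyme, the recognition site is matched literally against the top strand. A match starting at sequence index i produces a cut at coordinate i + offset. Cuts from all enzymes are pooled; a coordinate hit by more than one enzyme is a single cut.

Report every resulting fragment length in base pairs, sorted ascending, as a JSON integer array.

Scan for sites:
  WciVI TAGTA/3: at [46] ⇒ [49]
  TgoI AATAAT/2: at [2, 31] ⇒ [4, 33]
  GruII (TATTGTT, off=4): no sites
  NpsVI TTCGCC/0: at [20, 39] ⇒ [20, 39]
  SqiX (GTAGCG, off=3): no sites

Pooled cuts: [4, 20, 33, 39, 49]

Fragment lengths:
  4→20: 16 bp
  20→33: 13 bp
  33→39: 6 bp
  39→49: 10 bp
  49→4 (wrap): 52-49+4 = 7 bp

[6,7,10,13,16]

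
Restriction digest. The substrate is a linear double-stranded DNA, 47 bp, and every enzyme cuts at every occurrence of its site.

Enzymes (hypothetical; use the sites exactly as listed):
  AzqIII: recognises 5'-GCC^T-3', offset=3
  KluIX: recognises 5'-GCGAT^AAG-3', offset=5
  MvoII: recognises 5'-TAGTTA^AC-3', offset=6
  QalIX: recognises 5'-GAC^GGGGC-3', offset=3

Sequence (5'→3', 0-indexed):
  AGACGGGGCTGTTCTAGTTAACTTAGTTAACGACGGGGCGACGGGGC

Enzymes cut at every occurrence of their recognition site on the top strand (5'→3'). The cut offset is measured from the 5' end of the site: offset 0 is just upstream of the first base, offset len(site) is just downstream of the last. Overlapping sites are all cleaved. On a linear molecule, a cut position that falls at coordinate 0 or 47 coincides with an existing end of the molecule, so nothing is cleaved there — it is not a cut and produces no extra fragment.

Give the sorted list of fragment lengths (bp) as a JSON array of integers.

[4,5,5,8,9,16]

Scan for sites:
  AzqIII (GCCT, off=3): no sites
  KluIX (GCGATAAG, off=5): no sites
  MvoII (TAGTTAAC, off=6): starts [14, 23] → cuts [20, 29]
  QalIX (GACGGGGC, off=3): starts [1, 31, 39] → cuts [4, 34, 42]

Pooled cuts: [4, 20, 29, 34, 42]

Fragment lengths:
  [0,4): 4 bp
  [4,20): 16 bp
  [20,29): 9 bp
  [29,34): 5 bp
  [34,42): 8 bp
  [42,47): 5 bp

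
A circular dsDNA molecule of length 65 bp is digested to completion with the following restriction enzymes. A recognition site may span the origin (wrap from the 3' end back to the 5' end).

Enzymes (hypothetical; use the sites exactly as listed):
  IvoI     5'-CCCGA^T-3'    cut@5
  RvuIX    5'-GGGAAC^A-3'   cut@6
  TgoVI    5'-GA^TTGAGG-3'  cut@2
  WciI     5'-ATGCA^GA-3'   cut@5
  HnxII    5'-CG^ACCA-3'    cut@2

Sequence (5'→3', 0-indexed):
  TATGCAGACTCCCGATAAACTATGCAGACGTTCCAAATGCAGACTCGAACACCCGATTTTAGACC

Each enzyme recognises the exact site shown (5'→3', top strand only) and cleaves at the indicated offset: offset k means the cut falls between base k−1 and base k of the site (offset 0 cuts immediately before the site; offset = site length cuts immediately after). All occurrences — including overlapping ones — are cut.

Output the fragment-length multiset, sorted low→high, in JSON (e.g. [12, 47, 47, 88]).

[9,11,15,15,15]

Scan for sites:
  IvoI (CCCGAT, off=5): starts [10, 51] → cuts [15, 56]
  RvuIX (GGGAACA, off=6): no sites
  TgoVI (GATTGAGG, off=2): no sites
  WciI (ATGCAGA, off=5): starts [1, 21, 36] → cuts [6, 26, 41]
  HnxII (CGACCA, off=2): no sites

Pooled cuts: [6, 15, 26, 41, 56]

Fragment lengths:
  6→15: 9 bp
  15→26: 11 bp
  26→41: 15 bp
  41→56: 15 bp
  56→6 (wrap): 65-56+6 = 15 bp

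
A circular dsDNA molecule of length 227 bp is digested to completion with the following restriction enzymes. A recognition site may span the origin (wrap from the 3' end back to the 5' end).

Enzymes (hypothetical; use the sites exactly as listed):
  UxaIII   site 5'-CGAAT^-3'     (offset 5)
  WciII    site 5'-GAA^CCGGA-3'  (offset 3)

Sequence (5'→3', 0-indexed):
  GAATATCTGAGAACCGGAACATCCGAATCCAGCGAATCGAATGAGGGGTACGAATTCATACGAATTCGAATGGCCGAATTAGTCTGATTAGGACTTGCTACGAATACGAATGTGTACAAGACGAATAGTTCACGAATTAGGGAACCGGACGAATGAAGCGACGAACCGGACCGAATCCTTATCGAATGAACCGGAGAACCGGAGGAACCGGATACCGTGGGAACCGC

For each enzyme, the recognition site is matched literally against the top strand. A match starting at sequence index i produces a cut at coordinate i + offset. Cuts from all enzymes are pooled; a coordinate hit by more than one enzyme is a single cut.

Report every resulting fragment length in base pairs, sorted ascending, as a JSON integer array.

Scan for sites:
  UxaIII CGAAT/5: at [23, 32, 37, 50, 60, 66, 74, 100, 106, 121, 132, 149, 171, 182, 226] ⇒ [4, 28, 37, 42, 55, 65, 71, 79, 105, 111, 126, 137, 154, 176, 187]
  WciII GAACCGGA/3: at [10, 141, 162, 187, 195, 204] ⇒ [13, 144, 165, 190, 198, 207]

Pooled cuts: [4, 13, 28, 37, 42, 55, 65, 71, 79, 105, 111, 126, 137, 144, 154, 165, 176, 187, 190, 198, 207]

Fragment lengths:
  4→13: 9 bp
  13→28: 15 bp
  28→37: 9 bp
  37→42: 5 bp
  42→55: 13 bp
  55→65: 10 bp
  65→71: 6 bp
  71→79: 8 bp
  79→105: 26 bp
  105→111: 6 bp
  111→126: 15 bp
  126→137: 11 bp
  137→144: 7 bp
  144→154: 10 bp
  154→165: 11 bp
  165→176: 11 bp
  176→187: 11 bp
  187→190: 3 bp
  190→198: 8 bp
  198→207: 9 bp
  207→4 (wrap): 227-207+4 = 24 bp

[3,5,6,6,7,8,8,9,9,9,10,10,11,11,11,11,13,15,15,24,26]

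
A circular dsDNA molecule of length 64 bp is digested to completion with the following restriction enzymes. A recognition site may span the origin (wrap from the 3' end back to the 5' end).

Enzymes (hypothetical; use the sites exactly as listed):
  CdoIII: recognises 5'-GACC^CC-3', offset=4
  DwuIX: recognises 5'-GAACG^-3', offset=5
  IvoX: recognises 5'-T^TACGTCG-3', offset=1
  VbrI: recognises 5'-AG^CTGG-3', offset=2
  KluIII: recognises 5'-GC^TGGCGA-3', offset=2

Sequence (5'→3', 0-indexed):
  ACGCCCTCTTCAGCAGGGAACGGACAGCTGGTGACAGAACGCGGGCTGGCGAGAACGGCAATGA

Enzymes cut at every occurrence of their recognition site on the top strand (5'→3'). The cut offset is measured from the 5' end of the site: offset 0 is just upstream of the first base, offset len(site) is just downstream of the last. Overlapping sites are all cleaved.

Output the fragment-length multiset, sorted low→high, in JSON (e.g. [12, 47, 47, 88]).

[5,5,10,11,14,19]

Scan for sites:
  CdoIII (GACCCC, off=4): no sites
  DwuIX (GAACG, off=5): starts [17, 36, 52, 62] → cuts [3, 22, 41, 57]
  IvoX (TTACGTCG, off=1): no sites
  VbrI (AGCTGG, off=2): starts [25] → cuts [27]
  KluIII (GCTGGCGA, off=2): starts [44] → cuts [46]

All cut coordinates (distinct, sorted): [3, 22, 27, 41, 46, 57]

Fragments:
  3→22: 19 bp
  22→27: 5 bp
  27→41: 14 bp
  41→46: 5 bp
  46→57: 11 bp
  57→3 (wrap): 64-57+3 = 10 bp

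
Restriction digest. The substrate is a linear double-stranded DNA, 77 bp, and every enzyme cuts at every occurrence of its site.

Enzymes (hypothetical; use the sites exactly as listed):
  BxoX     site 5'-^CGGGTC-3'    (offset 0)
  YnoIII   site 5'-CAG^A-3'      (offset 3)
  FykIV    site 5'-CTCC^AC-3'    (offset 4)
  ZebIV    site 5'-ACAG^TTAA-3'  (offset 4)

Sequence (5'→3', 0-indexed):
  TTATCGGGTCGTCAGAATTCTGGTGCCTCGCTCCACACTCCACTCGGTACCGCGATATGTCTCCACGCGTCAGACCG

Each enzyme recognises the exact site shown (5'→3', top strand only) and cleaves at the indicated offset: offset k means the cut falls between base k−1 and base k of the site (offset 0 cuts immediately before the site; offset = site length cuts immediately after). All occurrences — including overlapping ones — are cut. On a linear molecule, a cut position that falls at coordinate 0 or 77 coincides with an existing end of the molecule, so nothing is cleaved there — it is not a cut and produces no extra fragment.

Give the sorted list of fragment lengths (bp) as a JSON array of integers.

Site scan:
  BxoX CGGGTC/0: at [4] ⇒ [4]
  YnoIII CAGA/3: at [12, 70] ⇒ [15, 73]
  FykIV CTCCAC/4: at [30, 37, 60] ⇒ [34, 41, 64]
  ZebIV (ACAGTTAA, off=4): no sites

Pooled cuts: [4, 15, 34, 41, 64, 73]

Fragment lengths:
  [0,4): 4 bp
  [4,15): 11 bp
  [15,34): 19 bp
  [34,41): 7 bp
  [41,64): 23 bp
  [64,73): 9 bp
  [73,77): 4 bp

[4,4,7,9,11,19,23]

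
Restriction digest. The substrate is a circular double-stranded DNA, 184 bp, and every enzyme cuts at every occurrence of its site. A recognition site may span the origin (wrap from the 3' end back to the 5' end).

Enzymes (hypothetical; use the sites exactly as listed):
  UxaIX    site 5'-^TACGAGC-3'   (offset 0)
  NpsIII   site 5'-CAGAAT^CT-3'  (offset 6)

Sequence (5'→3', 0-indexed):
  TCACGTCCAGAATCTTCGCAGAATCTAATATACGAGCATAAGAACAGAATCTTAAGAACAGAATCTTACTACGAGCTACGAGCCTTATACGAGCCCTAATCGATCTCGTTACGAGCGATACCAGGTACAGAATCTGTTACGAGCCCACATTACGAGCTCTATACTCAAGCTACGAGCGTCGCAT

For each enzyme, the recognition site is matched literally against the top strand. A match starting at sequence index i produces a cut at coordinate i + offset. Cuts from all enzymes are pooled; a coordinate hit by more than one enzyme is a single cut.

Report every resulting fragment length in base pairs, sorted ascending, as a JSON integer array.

[4,5,6,7,11,11,13,14,20,20,22,24,27]

Per-enzyme occurrences:
  UxaIX (TACGAGC, off=0): starts [30, 69, 76, 87, 109, 137, 150, 170] → cuts [30, 69, 76, 87, 109, 137, 150, 170]
  NpsIII (CAGAATCT, off=6): starts [7, 18, 44, 58, 127] → cuts [13, 24, 50, 64, 133]

Pooled cuts: [13, 24, 30, 50, 64, 69, 76, 87, 109, 133, 137, 150, 170]

Fragment lengths:
  13→24: 11 bp
  24→30: 6 bp
  30→50: 20 bp
  50→64: 14 bp
  64→69: 5 bp
  69→76: 7 bp
  76→87: 11 bp
  87→109: 22 bp
  109→133: 24 bp
  133→137: 4 bp
  137→150: 13 bp
  150→170: 20 bp
  170→13 (wrap): 184-170+13 = 27 bp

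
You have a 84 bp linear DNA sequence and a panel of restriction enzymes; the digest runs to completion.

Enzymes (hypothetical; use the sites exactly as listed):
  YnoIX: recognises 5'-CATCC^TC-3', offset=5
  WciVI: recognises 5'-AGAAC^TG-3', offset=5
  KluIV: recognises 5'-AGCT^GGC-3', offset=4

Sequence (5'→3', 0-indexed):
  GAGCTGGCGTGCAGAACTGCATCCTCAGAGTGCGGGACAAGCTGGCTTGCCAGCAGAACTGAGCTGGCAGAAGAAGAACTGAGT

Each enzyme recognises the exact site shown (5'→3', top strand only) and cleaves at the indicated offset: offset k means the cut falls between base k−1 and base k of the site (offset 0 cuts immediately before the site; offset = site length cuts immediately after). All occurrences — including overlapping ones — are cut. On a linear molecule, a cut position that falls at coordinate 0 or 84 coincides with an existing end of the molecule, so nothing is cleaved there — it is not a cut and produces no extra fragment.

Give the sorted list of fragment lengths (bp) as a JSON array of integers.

[5,5,6,7,12,14,16,19]

Scan for sites:
  YnoIX (CATCCTC, off=5): starts [19] → cuts [24]
  WciVI (AGAACTG, off=5): starts [12, 54, 74] → cuts [17, 59, 79]
  KluIV (AGCTGGC, off=4): starts [1, 39, 61] → cuts [5, 43, 65]

Pooled cuts: [5, 17, 24, 43, 59, 65, 79]

Fragment lengths:
  [0,5): 5 bp
  [5,17): 12 bp
  [17,24): 7 bp
  [24,43): 19 bp
  [43,59): 16 bp
  [59,65): 6 bp
  [65,79): 14 bp
  [79,84): 5 bp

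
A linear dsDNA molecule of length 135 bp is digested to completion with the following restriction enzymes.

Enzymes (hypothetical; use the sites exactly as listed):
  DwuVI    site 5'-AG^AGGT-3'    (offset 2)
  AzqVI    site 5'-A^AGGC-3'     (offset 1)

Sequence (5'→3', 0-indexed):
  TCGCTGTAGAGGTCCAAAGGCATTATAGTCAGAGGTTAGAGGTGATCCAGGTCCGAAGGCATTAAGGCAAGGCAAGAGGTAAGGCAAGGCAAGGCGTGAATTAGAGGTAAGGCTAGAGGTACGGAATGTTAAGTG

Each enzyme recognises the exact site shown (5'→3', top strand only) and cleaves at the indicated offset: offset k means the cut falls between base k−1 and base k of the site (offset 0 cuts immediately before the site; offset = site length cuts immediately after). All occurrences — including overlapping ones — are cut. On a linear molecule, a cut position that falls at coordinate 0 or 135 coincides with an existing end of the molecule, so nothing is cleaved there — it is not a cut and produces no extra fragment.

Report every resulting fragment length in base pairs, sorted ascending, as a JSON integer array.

[5,5,5,5,5,7,7,7,8,8,9,13,15,17,19]

Site scan:
  DwuVI (AGAGGT, off=2): starts [7, 30, 37, 74, 102, 114] → cuts [9, 32, 39, 76, 104, 116]
  AzqVI (AAGGC, off=1): starts [16, 55, 63, 68, 80, 85, 90, 108] → cuts [17, 56, 64, 69, 81, 86, 91, 109]

Pooled cuts: [9, 17, 32, 39, 56, 64, 69, 76, 81, 86, 91, 104, 109, 116]

Fragment lengths:
  [0,9): 9 bp
  [9,17): 8 bp
  [17,32): 15 bp
  [32,39): 7 bp
  [39,56): 17 bp
  [56,64): 8 bp
  [64,69): 5 bp
  [69,76): 7 bp
  [76,81): 5 bp
  [81,86): 5 bp
  [86,91): 5 bp
  [91,104): 13 bp
  [104,109): 5 bp
  [109,116): 7 bp
  [116,135): 19 bp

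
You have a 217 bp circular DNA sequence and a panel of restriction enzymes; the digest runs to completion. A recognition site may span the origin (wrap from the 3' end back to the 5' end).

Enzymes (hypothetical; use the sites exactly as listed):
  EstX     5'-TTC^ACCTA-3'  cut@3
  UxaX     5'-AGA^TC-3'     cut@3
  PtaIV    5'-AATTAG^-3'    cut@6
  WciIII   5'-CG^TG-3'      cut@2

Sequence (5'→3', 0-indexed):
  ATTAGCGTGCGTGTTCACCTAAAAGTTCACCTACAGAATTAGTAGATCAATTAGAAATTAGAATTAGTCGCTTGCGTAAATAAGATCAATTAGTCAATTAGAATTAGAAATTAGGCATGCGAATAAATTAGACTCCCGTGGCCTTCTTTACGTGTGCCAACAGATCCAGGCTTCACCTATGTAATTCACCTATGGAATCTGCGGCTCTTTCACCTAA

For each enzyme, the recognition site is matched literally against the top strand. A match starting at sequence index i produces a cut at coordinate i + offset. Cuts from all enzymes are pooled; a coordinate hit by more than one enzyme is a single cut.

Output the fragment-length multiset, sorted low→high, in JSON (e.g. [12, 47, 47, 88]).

[2,4,4,5,6,6,7,7,7,8,8,8,10,11,12,12,13,14,14,17,18,24]

Site scan:
  EstX TTCACCTA/3: at [13, 25, 171, 184, 208] ⇒ [16, 28, 174, 187, 211]
  UxaX AGATC/3: at [43, 82, 161] ⇒ [46, 85, 164]
  PtaIV AATTAG/6: at [36, 48, 55, 61, 87, 95, 101, 108, 125, 216] ⇒ [5, 42, 54, 61, 67, 93, 101, 107, 114, 131]
  WciIII CGTG/2: at [5, 9, 136, 150] ⇒ [7, 11, 138, 152]

Pooled cuts: [5, 7, 11, 16, 28, 42, 46, 54, 61, 67, 85, 93, 101, 107, 114, 131, 138, 152, 164, 174, 187, 211]

Fragment lengths:
  5→7: 2 bp
  7→11: 4 bp
  11→16: 5 bp
  16→28: 12 bp
  28→42: 14 bp
  42→46: 4 bp
  46→54: 8 bp
  54→61: 7 bp
  61→67: 6 bp
  67→85: 18 bp
  85→93: 8 bp
  93→101: 8 bp
  101→107: 6 bp
  107→114: 7 bp
  114→131: 17 bp
  131→138: 7 bp
  138→152: 14 bp
  152→164: 12 bp
  164→174: 10 bp
  174→187: 13 bp
  187→211: 24 bp
  211→5 (wrap): 217-211+5 = 11 bp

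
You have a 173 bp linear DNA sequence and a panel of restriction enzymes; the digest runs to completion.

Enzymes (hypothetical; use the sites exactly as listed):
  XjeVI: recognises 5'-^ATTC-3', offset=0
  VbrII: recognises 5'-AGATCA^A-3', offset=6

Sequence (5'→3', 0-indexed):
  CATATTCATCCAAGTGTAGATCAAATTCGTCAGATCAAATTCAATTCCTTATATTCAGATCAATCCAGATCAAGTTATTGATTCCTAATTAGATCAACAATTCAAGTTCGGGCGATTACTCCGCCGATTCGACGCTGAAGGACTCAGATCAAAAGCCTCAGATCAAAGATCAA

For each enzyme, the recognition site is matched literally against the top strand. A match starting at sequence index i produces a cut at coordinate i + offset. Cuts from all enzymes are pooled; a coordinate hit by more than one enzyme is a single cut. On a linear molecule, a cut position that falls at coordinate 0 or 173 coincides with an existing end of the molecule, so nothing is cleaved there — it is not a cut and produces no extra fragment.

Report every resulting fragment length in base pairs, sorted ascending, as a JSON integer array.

[1,1,1,3,3,5,7,8,9,10,10,13,14,16,20,25,27]

Scan for sites:
  XjeVI (ATTC, off=0): starts [3, 24, 38, 43, 52, 80, 99, 126] → cuts [3, 24, 38, 43, 52, 80, 99, 126]
  VbrII (AGATCAA, off=6): starts [17, 31, 56, 66, 90, 145, 159, 166] → cuts [23, 37, 62, 72, 96, 151, 165, 172]

Pooled cuts: [3, 23, 24, 37, 38, 43, 52, 62, 72, 80, 96, 99, 126, 151, 165, 172]

Fragment lengths:
  [0,3): 3 bp
  [3,23): 20 bp
  [23,24): 1 bp
  [24,37): 13 bp
  [37,38): 1 bp
  [38,43): 5 bp
  [43,52): 9 bp
  [52,62): 10 bp
  [62,72): 10 bp
  [72,80): 8 bp
  [80,96): 16 bp
  [96,99): 3 bp
  [99,126): 27 bp
  [126,151): 25 bp
  [151,165): 14 bp
  [165,172): 7 bp
  [172,173): 1 bp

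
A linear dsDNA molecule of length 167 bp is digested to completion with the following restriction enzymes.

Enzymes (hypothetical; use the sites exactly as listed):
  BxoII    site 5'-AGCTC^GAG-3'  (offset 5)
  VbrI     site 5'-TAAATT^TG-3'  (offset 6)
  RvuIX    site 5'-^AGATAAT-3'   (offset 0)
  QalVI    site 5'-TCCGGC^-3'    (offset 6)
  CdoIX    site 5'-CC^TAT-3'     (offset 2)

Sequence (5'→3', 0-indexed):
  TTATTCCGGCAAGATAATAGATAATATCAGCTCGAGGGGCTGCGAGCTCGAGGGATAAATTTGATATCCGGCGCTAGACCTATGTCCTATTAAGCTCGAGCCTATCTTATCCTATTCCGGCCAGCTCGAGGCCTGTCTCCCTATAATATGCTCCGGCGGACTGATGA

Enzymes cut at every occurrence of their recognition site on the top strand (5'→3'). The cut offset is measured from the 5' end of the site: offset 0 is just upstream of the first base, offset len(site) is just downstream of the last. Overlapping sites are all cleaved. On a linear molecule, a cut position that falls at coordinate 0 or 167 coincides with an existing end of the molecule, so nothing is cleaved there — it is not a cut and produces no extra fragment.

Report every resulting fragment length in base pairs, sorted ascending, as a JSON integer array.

Site scan:
  BxoII (AGCTCGAG, off=5): starts [28, 44, 92, 122] → cuts [33, 49, 97, 127]
  VbrI (TAAATTTG, off=6): starts [55] → cuts [61]
  RvuIX (AGATAAT, off=0): starts [11, 18] → cuts [11, 18]
  QalVI (TCCGGC, off=6): starts [4, 66, 115, 151] → cuts [10, 72, 121, 157]
  CdoIX (CCTAT, off=2): starts [78, 85, 100, 110, 139] → cuts [80, 87, 102, 112, 141]

All cut coordinates (distinct, sorted): [10, 11, 18, 33, 49, 61, 72, 80, 87, 97, 102, 112, 121, 127, 141, 157]

Fragments:
  [0,10): 10 bp
  [10,11): 1 bp
  [11,18): 7 bp
  [18,33): 15 bp
  [33,49): 16 bp
  [49,61): 12 bp
  [61,72): 11 bp
  [72,80): 8 bp
  [80,87): 7 bp
  [87,97): 10 bp
  [97,102): 5 bp
  [102,112): 10 bp
  [112,121): 9 bp
  [121,127): 6 bp
  [127,141): 14 bp
  [141,157): 16 bp
  [157,167): 10 bp

[1,5,6,7,7,8,9,10,10,10,10,11,12,14,15,16,16]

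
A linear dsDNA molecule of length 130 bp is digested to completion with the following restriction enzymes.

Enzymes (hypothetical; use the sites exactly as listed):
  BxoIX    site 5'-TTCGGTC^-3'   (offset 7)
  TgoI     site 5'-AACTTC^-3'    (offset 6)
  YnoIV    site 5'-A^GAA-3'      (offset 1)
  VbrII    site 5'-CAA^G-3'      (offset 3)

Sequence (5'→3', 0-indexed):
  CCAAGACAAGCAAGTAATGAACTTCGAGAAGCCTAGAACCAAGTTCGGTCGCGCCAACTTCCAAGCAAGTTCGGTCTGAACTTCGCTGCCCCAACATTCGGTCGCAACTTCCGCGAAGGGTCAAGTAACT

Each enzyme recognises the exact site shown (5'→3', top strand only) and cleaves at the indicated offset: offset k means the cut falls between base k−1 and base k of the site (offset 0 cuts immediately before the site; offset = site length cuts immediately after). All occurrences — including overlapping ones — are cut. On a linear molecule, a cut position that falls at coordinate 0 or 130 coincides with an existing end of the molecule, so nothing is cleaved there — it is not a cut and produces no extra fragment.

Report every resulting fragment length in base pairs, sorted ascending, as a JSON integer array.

[2,3,4,4,4,5,6,7,8,8,8,8,8,11,12,13,19]

Site scan:
  BxoIX (TTCGGTC, off=7): starts [43, 69, 96] → cuts [50, 76, 103]
  TgoI (AACTTC, off=6): starts [19, 55, 78, 105] → cuts [25, 61, 84, 111]
  YnoIV (AGAA, off=1): starts [26, 34] → cuts [27, 35]
  VbrII (CAAG, off=3): starts [1, 6, 10, 39, 61, 65, 121] → cuts [4, 9, 13, 42, 64, 68, 124]

All cut coordinates (distinct, sorted): [4, 9, 13, 25, 27, 35, 42, 50, 61, 64, 68, 76, 84, 103, 111, 124]

Fragment lengths:
  [0,4): 4 bp
  [4,9): 5 bp
  [9,13): 4 bp
  [13,25): 12 bp
  [25,27): 2 bp
  [27,35): 8 bp
  [35,42): 7 bp
  [42,50): 8 bp
  [50,61): 11 bp
  [61,64): 3 bp
  [64,68): 4 bp
  [68,76): 8 bp
  [76,84): 8 bp
  [84,103): 19 bp
  [103,111): 8 bp
  [111,124): 13 bp
  [124,130): 6 bp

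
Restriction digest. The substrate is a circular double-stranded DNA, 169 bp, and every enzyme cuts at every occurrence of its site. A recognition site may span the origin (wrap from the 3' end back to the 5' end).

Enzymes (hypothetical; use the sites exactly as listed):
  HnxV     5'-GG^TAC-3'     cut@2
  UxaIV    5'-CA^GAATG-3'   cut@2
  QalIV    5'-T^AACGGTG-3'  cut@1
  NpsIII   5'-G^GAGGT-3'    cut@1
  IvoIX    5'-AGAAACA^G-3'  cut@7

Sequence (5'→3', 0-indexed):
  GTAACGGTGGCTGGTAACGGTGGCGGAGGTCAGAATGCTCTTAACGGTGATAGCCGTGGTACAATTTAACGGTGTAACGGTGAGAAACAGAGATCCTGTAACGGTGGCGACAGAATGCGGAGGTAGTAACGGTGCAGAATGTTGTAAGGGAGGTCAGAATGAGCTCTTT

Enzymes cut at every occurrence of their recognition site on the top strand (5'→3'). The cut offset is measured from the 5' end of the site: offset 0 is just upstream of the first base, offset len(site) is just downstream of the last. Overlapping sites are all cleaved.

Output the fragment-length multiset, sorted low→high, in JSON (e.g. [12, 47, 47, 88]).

[7,7,7,8,8,8,9,10,10,10,13,13,13,14,15,17]

Per-enzyme occurrences:
  HnxV GGTAC/2: at [57] ⇒ [59]
  UxaIV CAGAATG/2: at [30, 110, 134, 154] ⇒ [32, 112, 136, 156]
  QalIV TAACGGTG/1: at [1, 14, 41, 66, 74, 98, 126] ⇒ [2, 15, 42, 67, 75, 99, 127]
  NpsIII GGAGGT/1: at [24, 118, 148] ⇒ [25, 119, 149]
  IvoIX AGAAACAG/7: at [82] ⇒ [89]

All cut coordinates (distinct, sorted): [2, 15, 25, 32, 42, 59, 67, 75, 89, 99, 112, 119, 127, 136, 149, 156]

Fragments:
  2→15: 13 bp
  15→25: 10 bp
  25→32: 7 bp
  32→42: 10 bp
  42→59: 17 bp
  59→67: 8 bp
  67→75: 8 bp
  75→89: 14 bp
  89→99: 10 bp
  99→112: 13 bp
  112→119: 7 bp
  119→127: 8 bp
  127→136: 9 bp
  136→149: 13 bp
  149→156: 7 bp
  156→2 (wrap): 169-156+2 = 15 bp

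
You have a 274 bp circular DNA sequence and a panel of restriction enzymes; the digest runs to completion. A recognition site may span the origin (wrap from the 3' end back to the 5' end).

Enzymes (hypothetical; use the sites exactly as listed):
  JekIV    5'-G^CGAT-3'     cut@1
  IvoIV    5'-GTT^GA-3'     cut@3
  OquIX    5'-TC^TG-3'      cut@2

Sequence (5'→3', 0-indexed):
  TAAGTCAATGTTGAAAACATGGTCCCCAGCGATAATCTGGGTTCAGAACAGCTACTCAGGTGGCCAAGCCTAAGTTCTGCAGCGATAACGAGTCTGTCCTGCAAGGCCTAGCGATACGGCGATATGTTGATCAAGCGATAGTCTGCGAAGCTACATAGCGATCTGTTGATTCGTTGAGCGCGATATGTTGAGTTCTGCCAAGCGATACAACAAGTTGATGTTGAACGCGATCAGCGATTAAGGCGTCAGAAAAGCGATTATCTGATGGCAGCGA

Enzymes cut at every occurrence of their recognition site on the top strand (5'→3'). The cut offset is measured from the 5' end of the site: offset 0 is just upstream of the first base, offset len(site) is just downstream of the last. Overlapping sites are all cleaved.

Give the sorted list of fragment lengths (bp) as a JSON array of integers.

Per-enzyme occurrences:
  JekIV (GCGAT, off=1): starts [28, 81, 110, 118, 134, 157, 179, 201, 226, 233, 253, 270] → cuts [29, 82, 111, 119, 135, 158, 180, 202, 227, 234, 254, 271]
  IvoIV (GTTGA, off=3): starts [9, 125, 164, 172, 186, 213, 219] → cuts [12, 128, 167, 175, 189, 216, 222]
  OquIX (TCTG, off=2): starts [35, 75, 92, 141, 161, 193, 260] → cuts [37, 77, 94, 143, 163, 195, 262]

All cut coordinates (distinct, sorted): [12, 29, 37, 77, 82, 94, 111, 119, 128, 135, 143, 158, 163, 167, 175, 180, 189, 195, 202, 216, 222, 227, 234, 254, 262, 271]

Fragments:
  12→29: 17 bp
  29→37: 8 bp
  37→77: 40 bp
  77→82: 5 bp
  82→94: 12 bp
  94→111: 17 bp
  111→119: 8 bp
  119→128: 9 bp
  128→135: 7 bp
  135→143: 8 bp
  143→158: 15 bp
  158→163: 5 bp
  163→167: 4 bp
  167→175: 8 bp
  175→180: 5 bp
  180→189: 9 bp
  189→195: 6 bp
  195→202: 7 bp
  202→216: 14 bp
  216→222: 6 bp
  222→227: 5 bp
  227→234: 7 bp
  234→254: 20 bp
  254→262: 8 bp
  262→271: 9 bp
  271→12 (wrap): 274-271+12 = 15 bp

[4,5,5,5,5,6,6,7,7,7,8,8,8,8,8,9,9,9,12,14,15,15,17,17,20,40]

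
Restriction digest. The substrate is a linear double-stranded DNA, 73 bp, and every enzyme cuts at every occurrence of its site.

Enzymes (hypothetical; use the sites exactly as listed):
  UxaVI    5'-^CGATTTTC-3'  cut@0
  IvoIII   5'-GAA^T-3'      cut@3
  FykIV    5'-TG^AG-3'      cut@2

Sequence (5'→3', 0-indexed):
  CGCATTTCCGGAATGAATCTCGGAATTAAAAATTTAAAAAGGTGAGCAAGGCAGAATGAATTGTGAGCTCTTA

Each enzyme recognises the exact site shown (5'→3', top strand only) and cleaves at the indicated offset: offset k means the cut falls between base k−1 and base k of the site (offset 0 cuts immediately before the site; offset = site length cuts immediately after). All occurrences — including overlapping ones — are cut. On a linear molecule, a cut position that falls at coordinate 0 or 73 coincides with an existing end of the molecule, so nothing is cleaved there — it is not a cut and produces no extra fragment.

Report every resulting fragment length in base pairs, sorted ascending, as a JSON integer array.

Scan for sites:
  UxaVI (CGATTTTC, off=0): no sites
  IvoIII (GAAT, off=3): starts [10, 14, 22, 53, 57] → cuts [13, 17, 25, 56, 60]
  FykIV (TGAG, off=2): starts [42, 63] → cuts [44, 65]

All cut coordinates (distinct, sorted): [13, 17, 25, 44, 56, 60, 65]

Fragment lengths:
  [0,13): 13 bp
  [13,17): 4 bp
  [17,25): 8 bp
  [25,44): 19 bp
  [44,56): 12 bp
  [56,60): 4 bp
  [60,65): 5 bp
  [65,73): 8 bp

[4,4,5,8,8,12,13,19]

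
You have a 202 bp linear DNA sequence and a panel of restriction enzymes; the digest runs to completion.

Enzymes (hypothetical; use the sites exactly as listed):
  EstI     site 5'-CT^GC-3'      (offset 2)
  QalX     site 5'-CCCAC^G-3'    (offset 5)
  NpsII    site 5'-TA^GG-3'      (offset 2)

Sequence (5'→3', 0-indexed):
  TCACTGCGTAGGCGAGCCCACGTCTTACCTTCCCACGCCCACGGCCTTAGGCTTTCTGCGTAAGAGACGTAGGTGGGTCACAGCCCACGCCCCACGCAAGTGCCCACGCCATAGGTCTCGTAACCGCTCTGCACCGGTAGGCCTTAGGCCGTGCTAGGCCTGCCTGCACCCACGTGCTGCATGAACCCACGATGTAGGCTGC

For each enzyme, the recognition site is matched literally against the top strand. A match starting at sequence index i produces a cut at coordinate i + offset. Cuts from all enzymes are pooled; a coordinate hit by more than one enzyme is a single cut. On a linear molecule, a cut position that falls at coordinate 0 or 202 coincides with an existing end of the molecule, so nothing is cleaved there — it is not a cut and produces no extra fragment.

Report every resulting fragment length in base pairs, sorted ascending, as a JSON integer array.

Scan for sites:
  EstI (CTGC, off=2): starts [3, 55, 128, 159, 163, 176, 198] → cuts [5, 57, 130, 161, 165, 178, 200]
  QalX (CCCACG, off=5): starts [16, 31, 37, 83, 90, 102, 168, 185] → cuts [21, 36, 42, 88, 95, 107, 173, 190]
  NpsII (TAGG, off=2): starts [8, 47, 69, 111, 137, 144, 154, 194] → cuts [10, 49, 71, 113, 139, 146, 156, 196]

Pooled cuts: [5, 10, 21, 36, 42, 49, 57, 71, 88, 95, 107, 113, 130, 139, 146, 156, 161, 165, 173, 178, 190, 196, 200]

Fragments:
  [0,5): 5 bp
  [5,10): 5 bp
  [10,21): 11 bp
  [21,36): 15 bp
  [36,42): 6 bp
  [42,49): 7 bp
  [49,57): 8 bp
  [57,71): 14 bp
  [71,88): 17 bp
  [88,95): 7 bp
  [95,107): 12 bp
  [107,113): 6 bp
  [113,130): 17 bp
  [130,139): 9 bp
  [139,146): 7 bp
  [146,156): 10 bp
  [156,161): 5 bp
  [161,165): 4 bp
  [165,173): 8 bp
  [173,178): 5 bp
  [178,190): 12 bp
  [190,196): 6 bp
  [196,200): 4 bp
  [200,202): 2 bp

[2,4,4,5,5,5,5,6,6,6,7,7,7,8,8,9,10,11,12,12,14,15,17,17]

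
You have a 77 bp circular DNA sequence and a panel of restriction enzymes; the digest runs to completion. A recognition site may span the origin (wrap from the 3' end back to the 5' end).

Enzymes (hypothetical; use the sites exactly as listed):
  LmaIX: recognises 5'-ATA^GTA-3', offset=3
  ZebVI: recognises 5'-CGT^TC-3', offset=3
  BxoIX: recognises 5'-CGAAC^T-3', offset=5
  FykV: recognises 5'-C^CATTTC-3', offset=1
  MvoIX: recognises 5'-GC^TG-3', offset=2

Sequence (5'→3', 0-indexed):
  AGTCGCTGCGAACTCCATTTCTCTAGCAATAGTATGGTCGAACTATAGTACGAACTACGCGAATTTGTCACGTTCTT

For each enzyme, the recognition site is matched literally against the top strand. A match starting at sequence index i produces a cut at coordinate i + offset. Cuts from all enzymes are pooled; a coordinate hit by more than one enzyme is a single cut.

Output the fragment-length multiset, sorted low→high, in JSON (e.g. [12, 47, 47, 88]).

Per-enzyme occurrences:
  LmaIX ATAGTA/3: at [28, 44] ⇒ [31, 47]
  ZebVI CGTTC/3: at [70] ⇒ [73]
  BxoIX CGAACT/5: at [8, 38, 50] ⇒ [13, 43, 55]
  FykV CCATTTC/1: at [14] ⇒ [15]
  MvoIX GCTG/2: at [4] ⇒ [6]

Pooled cuts: [6, 13, 15, 31, 43, 47, 55, 73]

Fragment lengths:
  6→13: 7 bp
  13→15: 2 bp
  15→31: 16 bp
  31→43: 12 bp
  43→47: 4 bp
  47→55: 8 bp
  55→73: 18 bp
  73→6 (wrap): 77-73+6 = 10 bp

[2,4,7,8,10,12,16,18]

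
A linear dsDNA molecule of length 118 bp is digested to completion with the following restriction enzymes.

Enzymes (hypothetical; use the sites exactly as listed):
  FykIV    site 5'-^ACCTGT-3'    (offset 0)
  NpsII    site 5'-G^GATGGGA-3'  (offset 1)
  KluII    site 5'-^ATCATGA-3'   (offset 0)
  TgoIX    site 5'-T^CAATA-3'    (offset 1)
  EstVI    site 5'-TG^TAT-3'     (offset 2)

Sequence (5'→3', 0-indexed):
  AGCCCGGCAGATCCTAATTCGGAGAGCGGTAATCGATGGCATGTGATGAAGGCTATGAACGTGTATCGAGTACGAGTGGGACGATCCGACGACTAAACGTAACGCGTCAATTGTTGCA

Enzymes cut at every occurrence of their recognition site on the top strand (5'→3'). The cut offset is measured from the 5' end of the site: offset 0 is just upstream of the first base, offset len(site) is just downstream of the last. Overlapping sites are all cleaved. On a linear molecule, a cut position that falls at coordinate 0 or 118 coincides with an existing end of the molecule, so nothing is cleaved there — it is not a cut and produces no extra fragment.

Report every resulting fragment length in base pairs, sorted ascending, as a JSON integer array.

[55,63]

Per-enzyme occurrences:
  FykIV (ACCTGT, off=0): no sites
  NpsII (GGATGGGA, off=1): no sites
  KluII (ATCATGA, off=0): no sites
  TgoIX (TCAATA, off=1): no sites
  EstVI TGTAT/2: at [61] ⇒ [63]

Pooled cuts: [63]

Fragments:
  [0,63): 63 bp
  [63,118): 55 bp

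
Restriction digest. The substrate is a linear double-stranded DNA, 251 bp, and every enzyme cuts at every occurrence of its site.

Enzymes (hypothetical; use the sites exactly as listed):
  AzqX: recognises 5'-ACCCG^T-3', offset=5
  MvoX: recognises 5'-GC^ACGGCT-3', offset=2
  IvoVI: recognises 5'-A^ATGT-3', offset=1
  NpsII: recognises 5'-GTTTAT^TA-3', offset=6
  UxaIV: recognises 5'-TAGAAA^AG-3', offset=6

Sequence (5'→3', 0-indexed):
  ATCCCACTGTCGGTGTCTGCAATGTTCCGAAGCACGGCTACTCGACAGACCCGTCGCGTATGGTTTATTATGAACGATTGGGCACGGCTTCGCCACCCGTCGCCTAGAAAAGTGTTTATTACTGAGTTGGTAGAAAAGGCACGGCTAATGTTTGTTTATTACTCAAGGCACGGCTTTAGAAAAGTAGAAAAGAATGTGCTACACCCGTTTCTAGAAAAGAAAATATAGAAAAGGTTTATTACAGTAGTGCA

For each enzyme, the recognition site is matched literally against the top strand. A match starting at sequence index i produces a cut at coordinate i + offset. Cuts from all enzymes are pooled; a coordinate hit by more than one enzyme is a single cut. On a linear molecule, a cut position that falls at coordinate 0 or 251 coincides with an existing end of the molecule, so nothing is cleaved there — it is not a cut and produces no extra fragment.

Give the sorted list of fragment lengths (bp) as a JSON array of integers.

Per-enzyme occurrences:
  AzqX ACCCGT/5: at [48, 94, 202] ⇒ [53, 99, 207]
  MvoX GCACGGCT/2: at [31, 81, 138, 167] ⇒ [33, 83, 140, 169]
  IvoVI AATGT/1: at [20, 146, 192] ⇒ [21, 147, 193]
  NpsII GTTTATTA/6: at [62, 113, 153, 233] ⇒ [68, 119, 159, 239]
  UxaIV TAGAAAAG/6: at [104, 130, 176, 184, 211, 225] ⇒ [110, 136, 182, 190, 217, 231]

Pooled cuts: [21, 33, 53, 68, 83, 99, 110, 119, 136, 140, 147, 159, 169, 182, 190, 193, 207, 217, 231, 239]

Fragment lengths:
  [0,21): 21 bp
  [21,33): 12 bp
  [33,53): 20 bp
  [53,68): 15 bp
  [68,83): 15 bp
  [83,99): 16 bp
  [99,110): 11 bp
  [110,119): 9 bp
  [119,136): 17 bp
  [136,140): 4 bp
  [140,147): 7 bp
  [147,159): 12 bp
  [159,169): 10 bp
  [169,182): 13 bp
  [182,190): 8 bp
  [190,193): 3 bp
  [193,207): 14 bp
  [207,217): 10 bp
  [217,231): 14 bp
  [231,239): 8 bp
  [239,251): 12 bp

[3,4,7,8,8,9,10,10,11,12,12,12,13,14,14,15,15,16,17,20,21]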